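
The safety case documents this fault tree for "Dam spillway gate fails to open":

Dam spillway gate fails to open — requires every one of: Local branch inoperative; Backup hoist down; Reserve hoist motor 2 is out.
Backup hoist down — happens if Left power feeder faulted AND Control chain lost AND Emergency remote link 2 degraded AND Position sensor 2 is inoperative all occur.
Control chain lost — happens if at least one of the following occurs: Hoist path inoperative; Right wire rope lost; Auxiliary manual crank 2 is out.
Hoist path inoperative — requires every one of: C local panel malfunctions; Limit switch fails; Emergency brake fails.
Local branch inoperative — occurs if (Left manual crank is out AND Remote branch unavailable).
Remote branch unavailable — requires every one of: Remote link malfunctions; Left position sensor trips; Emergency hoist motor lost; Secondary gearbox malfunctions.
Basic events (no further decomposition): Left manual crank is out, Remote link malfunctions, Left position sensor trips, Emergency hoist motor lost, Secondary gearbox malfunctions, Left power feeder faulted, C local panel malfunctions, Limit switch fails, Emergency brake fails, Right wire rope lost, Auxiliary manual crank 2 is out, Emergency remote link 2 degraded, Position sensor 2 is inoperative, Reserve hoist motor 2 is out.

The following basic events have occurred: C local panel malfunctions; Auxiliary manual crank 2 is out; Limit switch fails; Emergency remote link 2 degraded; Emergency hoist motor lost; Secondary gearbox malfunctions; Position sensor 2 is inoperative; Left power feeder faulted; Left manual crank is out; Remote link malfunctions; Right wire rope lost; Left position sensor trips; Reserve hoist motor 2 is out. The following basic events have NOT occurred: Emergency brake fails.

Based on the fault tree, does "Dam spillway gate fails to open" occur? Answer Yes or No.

Remote branch unavailable [AND]: Remote link malfunctions=occurs, Left position sensor trips=occurs, Emergency hoist motor lost=occurs, Secondary gearbox malfunctions=occurs → all inputs occur → occurs.
Local branch inoperative [AND]: Left manual crank is out=occurs, Remote branch unavailable=occurs → all inputs occur → occurs.
Hoist path inoperative [AND]: C local panel malfunctions=occurs, Limit switch fails=occurs, Emergency brake fails=not → not all inputs occur → does not occur.
Control chain lost [OR]: Hoist path inoperative=not, Right wire rope lost=occurs, Auxiliary manual crank 2 is out=occurs → at least one input occurs → occurs.
Backup hoist down [AND]: Left power feeder faulted=occurs, Control chain lost=occurs, Emergency remote link 2 degraded=occurs, Position sensor 2 is inoperative=occurs → all inputs occur → occurs.
Dam spillway gate fails to open [AND]: Local branch inoperative=occurs, Backup hoist down=occurs, Reserve hoist motor 2 is out=occurs → all inputs occur → occurs.

Yes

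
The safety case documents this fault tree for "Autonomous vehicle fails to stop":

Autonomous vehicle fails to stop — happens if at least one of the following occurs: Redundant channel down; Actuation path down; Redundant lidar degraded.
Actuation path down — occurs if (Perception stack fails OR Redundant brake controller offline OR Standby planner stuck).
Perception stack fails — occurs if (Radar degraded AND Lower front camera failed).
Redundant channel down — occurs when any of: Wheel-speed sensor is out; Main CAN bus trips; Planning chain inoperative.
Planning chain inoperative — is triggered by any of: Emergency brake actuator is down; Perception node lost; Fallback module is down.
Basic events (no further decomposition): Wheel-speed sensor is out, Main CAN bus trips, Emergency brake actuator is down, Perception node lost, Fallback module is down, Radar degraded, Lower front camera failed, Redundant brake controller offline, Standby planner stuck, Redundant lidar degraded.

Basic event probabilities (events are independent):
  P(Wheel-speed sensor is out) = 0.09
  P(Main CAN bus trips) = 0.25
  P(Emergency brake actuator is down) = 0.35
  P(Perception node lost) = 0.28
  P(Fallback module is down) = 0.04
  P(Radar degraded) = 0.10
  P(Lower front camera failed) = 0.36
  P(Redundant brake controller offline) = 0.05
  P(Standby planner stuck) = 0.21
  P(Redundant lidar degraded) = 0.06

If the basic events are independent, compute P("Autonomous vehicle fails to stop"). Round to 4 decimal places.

0.7915

P(Planning chain inoperative) [OR] = 1 − (1−0.35) × (1−0.28) × (1−0.04) = 0.550720
P(Redundant channel down) [OR] = 1 − (1−0.09) × (1−0.25) × (1−0.550720) = 0.693366
P(Perception stack fails) [AND] = 0.10 × 0.36 = 0.036000
P(Actuation path down) [OR] = 1 − (1−0.036000) × (1−0.05) × (1−0.21) = 0.276518
P(Autonomous vehicle fails to stop) [OR] = 1 − (1−0.693366) × (1−0.276518) × (1−0.06) = 0.791466
Rounded to 4 decimal places: P(Autonomous vehicle fails to stop) ≈ 0.7915.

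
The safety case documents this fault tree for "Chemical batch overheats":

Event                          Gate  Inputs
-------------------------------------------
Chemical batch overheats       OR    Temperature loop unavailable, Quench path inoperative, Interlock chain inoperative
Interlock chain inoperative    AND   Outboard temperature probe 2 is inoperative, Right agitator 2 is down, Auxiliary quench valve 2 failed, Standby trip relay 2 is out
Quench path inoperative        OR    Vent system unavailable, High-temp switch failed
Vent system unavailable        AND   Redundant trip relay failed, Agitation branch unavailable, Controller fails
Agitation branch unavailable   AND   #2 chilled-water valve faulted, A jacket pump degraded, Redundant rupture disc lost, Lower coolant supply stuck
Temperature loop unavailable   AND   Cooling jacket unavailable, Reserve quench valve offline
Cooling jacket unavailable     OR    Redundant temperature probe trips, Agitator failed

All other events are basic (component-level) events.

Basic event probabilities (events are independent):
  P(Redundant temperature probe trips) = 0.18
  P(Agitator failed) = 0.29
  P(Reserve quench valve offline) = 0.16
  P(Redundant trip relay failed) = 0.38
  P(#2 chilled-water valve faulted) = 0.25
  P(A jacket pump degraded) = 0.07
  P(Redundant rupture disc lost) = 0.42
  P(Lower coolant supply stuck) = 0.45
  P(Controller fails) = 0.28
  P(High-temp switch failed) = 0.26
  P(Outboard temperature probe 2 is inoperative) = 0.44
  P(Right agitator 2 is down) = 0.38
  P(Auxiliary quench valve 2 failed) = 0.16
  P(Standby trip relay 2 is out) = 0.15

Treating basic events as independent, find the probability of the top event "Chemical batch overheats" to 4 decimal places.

0.3125

P(Cooling jacket unavailable) [OR] = 1 − (1−0.18) × (1−0.29) = 0.417800
P(Temperature loop unavailable) [AND] = 0.417800 × 0.16 = 0.066848
P(Agitation branch unavailable) [AND] = 0.25 × 0.07 × 0.42 × 0.45 = 0.003308
P(Vent system unavailable) [AND] = 0.38 × 0.003308 × 0.28 = 0.000352
P(Quench path inoperative) [OR] = 1 − (1−0.000352) × (1−0.26) = 0.260260
P(Interlock chain inoperative) [AND] = 0.44 × 0.38 × 0.16 × 0.15 = 0.004013
P(Chemical batch overheats) [OR] = 1 − (1−0.066848) × (1−0.260260) × (1−0.004013) = 0.312480
Rounded to 4 decimal places: P(Chemical batch overheats) ≈ 0.3125.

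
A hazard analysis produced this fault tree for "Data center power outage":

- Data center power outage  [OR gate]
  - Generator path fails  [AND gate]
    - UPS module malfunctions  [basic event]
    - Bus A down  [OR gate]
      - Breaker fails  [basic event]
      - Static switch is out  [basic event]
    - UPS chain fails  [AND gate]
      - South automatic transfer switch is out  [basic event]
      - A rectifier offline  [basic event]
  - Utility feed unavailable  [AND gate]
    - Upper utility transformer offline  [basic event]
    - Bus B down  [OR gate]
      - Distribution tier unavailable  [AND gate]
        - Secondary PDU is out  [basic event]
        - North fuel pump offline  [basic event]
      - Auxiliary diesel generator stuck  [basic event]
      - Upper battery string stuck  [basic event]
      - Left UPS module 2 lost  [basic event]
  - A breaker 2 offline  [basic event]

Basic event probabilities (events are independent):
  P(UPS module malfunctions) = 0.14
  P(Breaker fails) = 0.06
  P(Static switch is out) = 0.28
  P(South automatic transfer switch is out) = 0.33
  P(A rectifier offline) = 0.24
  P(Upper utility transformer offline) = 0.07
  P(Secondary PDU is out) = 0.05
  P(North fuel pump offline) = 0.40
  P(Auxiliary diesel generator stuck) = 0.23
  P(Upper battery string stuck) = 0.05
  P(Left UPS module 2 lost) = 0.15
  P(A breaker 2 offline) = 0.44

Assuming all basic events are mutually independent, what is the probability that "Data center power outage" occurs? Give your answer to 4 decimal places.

P(Bus A down) [OR] = 1 − (1−0.06) × (1−0.28) = 0.323200
P(UPS chain fails) [AND] = 0.33 × 0.24 = 0.079200
P(Generator path fails) [AND] = 0.14 × 0.323200 × 0.079200 = 0.003584
P(Distribution tier unavailable) [AND] = 0.05 × 0.40 = 0.020000
P(Bus B down) [OR] = 1 − (1−0.020000) × (1−0.23) × (1−0.05) × (1−0.15) = 0.390661
P(Utility feed unavailable) [AND] = 0.07 × 0.390661 = 0.027346
P(Data center power outage) [OR] = 1 − (1−0.003584) × (1−0.027346) × (1−0.44) = 0.457266
Rounded to 4 decimal places: P(Data center power outage) ≈ 0.4573.

0.4573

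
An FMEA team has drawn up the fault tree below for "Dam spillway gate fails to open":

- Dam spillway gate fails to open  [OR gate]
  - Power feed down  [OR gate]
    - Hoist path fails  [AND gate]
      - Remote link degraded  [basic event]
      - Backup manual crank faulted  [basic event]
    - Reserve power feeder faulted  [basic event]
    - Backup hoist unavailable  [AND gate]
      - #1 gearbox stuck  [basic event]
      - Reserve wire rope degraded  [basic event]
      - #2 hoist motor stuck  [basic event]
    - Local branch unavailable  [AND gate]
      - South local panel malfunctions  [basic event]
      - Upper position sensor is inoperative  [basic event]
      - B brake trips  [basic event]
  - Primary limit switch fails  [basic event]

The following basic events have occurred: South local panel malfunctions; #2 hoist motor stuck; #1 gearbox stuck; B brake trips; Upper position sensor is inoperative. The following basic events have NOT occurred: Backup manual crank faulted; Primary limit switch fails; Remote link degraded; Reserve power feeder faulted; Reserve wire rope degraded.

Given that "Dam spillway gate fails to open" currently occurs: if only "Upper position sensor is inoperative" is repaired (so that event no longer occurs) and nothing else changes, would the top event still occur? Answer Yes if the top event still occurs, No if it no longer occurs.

Counterfactual: set "Upper position sensor is inoperative" to not occurred.
Hoist path fails [AND]: Remote link degraded=not, Backup manual crank faulted=not → not all inputs occur → does not occur.
Backup hoist unavailable [AND]: #1 gearbox stuck=occurs, Reserve wire rope degraded=not, #2 hoist motor stuck=occurs → not all inputs occur → does not occur.
Local branch unavailable [AND]: South local panel malfunctions=occurs, Upper position sensor is inoperative=not, B brake trips=occurs → not all inputs occur → does not occur.
Power feed down [OR]: Hoist path fails=not, Reserve power feeder faulted=not, Backup hoist unavailable=not, Local branch unavailable=not → no input occurs → does not occur.
Dam spillway gate fails to open [OR]: Power feed down=not, Primary limit switch fails=not → no input occurs → does not occur.

No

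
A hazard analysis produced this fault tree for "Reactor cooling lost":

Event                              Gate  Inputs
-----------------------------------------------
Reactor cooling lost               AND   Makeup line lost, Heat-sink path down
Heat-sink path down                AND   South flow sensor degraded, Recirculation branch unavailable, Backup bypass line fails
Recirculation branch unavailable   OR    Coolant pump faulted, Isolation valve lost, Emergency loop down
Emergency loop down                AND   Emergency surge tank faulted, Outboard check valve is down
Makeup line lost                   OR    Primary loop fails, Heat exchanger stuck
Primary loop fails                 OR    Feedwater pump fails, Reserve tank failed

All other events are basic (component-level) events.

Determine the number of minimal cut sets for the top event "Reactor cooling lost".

Primary loop fails [OR]: union of children's cut sets → 2 cut set(s).
Makeup line lost [OR]: union of children's cut sets → 3 cut set(s).
Emergency loop down [AND]: one cut set from each child combined → 1 × 1 = 1 cut set(s).
Recirculation branch unavailable [OR]: union of children's cut sets → 3 cut set(s).
Heat-sink path down [AND]: one cut set from each child combined → 1 × 3 × 1 = 3 cut set(s).
Reactor cooling lost [AND]: one cut set from each child combined → 3 × 3 = 9 cut set(s).
Minimal cut sets: {Backup bypass line fails, Coolant pump faulted, Feedwater pump fails, South flow sensor degraded}; {Backup bypass line fails, Feedwater pump fails, Isolation valve lost, South flow sensor degraded}; {Backup bypass line fails, Emergency surge tank faulted, Feedwater pump fails, Outboard check valve is down, South flow sensor degraded}; {Backup bypass line fails, Coolant pump faulted, Reserve tank failed, South flow sensor degraded}; {Backup bypass line fails, Isolation valve lost, Reserve tank failed, South flow sensor degraded}; {Backup bypass line fails, Emergency surge tank faulted, Outboard check valve is down, Reserve tank failed, South flow sensor degraded}; {Backup bypass line fails, Coolant pump faulted, Heat exchanger stuck, South flow sensor degraded}; {Backup bypass line fails, Heat exchanger stuck, Isolation valve lost, South flow sensor degraded}; {Backup bypass line fails, Emergency surge tank faulted, Heat exchanger stuck, Outboard check valve is down, South flow sensor degraded}.

9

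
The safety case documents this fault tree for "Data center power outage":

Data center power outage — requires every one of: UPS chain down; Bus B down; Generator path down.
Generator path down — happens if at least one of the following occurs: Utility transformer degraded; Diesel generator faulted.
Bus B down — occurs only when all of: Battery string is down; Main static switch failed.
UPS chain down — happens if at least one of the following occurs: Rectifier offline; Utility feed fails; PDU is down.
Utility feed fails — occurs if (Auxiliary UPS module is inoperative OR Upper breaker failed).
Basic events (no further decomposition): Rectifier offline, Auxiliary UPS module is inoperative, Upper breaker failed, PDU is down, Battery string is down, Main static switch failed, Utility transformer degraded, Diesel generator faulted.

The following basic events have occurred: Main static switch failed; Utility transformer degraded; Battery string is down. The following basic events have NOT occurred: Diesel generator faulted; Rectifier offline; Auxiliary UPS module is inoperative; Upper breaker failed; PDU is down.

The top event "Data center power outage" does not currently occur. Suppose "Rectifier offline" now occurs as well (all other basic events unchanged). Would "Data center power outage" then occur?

Counterfactual: set "Rectifier offline" to occurred.
Utility feed fails [OR]: Auxiliary UPS module is inoperative=not, Upper breaker failed=not → no input occurs → does not occur.
UPS chain down [OR]: Rectifier offline=occurs, Utility feed fails=not, PDU is down=not → at least one input occurs → occurs.
Bus B down [AND]: Battery string is down=occurs, Main static switch failed=occurs → all inputs occur → occurs.
Generator path down [OR]: Utility transformer degraded=occurs, Diesel generator faulted=not → at least one input occurs → occurs.
Data center power outage [AND]: UPS chain down=occurs, Bus B down=occurs, Generator path down=occurs → all inputs occur → occurs.

Yes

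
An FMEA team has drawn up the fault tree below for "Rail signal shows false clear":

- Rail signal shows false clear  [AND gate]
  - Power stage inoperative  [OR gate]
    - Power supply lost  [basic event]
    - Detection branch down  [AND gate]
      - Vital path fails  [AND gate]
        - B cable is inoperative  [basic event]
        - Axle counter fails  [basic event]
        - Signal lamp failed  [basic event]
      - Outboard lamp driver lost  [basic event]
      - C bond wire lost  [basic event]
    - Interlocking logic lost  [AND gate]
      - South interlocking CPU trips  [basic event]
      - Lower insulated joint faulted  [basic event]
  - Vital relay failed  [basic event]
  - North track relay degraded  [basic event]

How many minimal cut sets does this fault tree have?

Vital path fails [AND]: one cut set from each child combined → 1 × 1 × 1 = 1 cut set(s).
Detection branch down [AND]: one cut set from each child combined → 1 × 1 × 1 = 1 cut set(s).
Interlocking logic lost [AND]: one cut set from each child combined → 1 × 1 = 1 cut set(s).
Power stage inoperative [OR]: union of children's cut sets → 3 cut set(s).
Rail signal shows false clear [AND]: one cut set from each child combined → 3 × 1 × 1 = 3 cut set(s).
Minimal cut sets: {North track relay degraded, Power supply lost, Vital relay failed}; {Axle counter fails, B cable is inoperative, C bond wire lost, North track relay degraded, Outboard lamp driver lost, Signal lamp failed, Vital relay failed}; {Lower insulated joint faulted, North track relay degraded, South interlocking CPU trips, Vital relay failed}.

3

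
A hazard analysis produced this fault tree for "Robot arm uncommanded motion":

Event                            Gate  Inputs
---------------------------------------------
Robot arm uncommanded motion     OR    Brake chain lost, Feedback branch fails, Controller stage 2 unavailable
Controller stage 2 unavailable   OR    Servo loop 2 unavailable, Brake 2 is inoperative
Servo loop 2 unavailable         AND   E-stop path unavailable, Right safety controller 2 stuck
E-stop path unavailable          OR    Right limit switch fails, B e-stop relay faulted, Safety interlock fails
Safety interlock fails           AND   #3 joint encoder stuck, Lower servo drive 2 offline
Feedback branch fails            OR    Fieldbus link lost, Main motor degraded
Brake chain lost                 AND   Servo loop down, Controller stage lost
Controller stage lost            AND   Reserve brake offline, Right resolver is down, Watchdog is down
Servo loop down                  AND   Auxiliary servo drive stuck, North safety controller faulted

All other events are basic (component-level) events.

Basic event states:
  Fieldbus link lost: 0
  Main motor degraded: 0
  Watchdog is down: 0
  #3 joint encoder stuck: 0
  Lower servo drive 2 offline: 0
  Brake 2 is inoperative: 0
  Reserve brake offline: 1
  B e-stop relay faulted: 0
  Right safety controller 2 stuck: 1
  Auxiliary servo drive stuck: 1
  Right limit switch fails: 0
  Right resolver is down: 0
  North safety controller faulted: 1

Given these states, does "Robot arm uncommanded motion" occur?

Servo loop down [AND]: Auxiliary servo drive stuck=occurs, North safety controller faulted=occurs → all inputs occur → occurs.
Controller stage lost [AND]: Reserve brake offline=occurs, Right resolver is down=not, Watchdog is down=not → not all inputs occur → does not occur.
Brake chain lost [AND]: Servo loop down=occurs, Controller stage lost=not → not all inputs occur → does not occur.
Feedback branch fails [OR]: Fieldbus link lost=not, Main motor degraded=not → no input occurs → does not occur.
Safety interlock fails [AND]: #3 joint encoder stuck=not, Lower servo drive 2 offline=not → not all inputs occur → does not occur.
E-stop path unavailable [OR]: Right limit switch fails=not, B e-stop relay faulted=not, Safety interlock fails=not → no input occurs → does not occur.
Servo loop 2 unavailable [AND]: E-stop path unavailable=not, Right safety controller 2 stuck=occurs → not all inputs occur → does not occur.
Controller stage 2 unavailable [OR]: Servo loop 2 unavailable=not, Brake 2 is inoperative=not → no input occurs → does not occur.
Robot arm uncommanded motion [OR]: Brake chain lost=not, Feedback branch fails=not, Controller stage 2 unavailable=not → no input occurs → does not occur.

No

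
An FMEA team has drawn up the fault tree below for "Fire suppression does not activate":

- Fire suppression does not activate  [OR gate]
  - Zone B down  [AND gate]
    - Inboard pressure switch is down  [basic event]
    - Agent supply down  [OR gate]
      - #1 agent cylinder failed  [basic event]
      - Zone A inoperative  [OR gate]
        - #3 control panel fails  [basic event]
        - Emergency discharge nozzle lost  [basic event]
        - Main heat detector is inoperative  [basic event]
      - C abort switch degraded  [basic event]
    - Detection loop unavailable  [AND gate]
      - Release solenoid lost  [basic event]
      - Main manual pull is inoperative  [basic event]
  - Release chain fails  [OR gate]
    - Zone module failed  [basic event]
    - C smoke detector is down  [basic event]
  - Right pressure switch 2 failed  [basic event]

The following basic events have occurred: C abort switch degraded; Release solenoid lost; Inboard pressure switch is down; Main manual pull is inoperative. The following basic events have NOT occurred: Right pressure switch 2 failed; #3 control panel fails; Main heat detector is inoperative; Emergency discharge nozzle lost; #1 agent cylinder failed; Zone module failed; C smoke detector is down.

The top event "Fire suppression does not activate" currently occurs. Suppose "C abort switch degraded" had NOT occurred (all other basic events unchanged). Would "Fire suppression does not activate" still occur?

No

Counterfactual: set "C abort switch degraded" to not occurred.
Zone A inoperative [OR]: #3 control panel fails=not, Emergency discharge nozzle lost=not, Main heat detector is inoperative=not → no input occurs → does not occur.
Agent supply down [OR]: #1 agent cylinder failed=not, Zone A inoperative=not, C abort switch degraded=not → no input occurs → does not occur.
Detection loop unavailable [AND]: Release solenoid lost=occurs, Main manual pull is inoperative=occurs → all inputs occur → occurs.
Zone B down [AND]: Inboard pressure switch is down=occurs, Agent supply down=not, Detection loop unavailable=occurs → not all inputs occur → does not occur.
Release chain fails [OR]: Zone module failed=not, C smoke detector is down=not → no input occurs → does not occur.
Fire suppression does not activate [OR]: Zone B down=not, Release chain fails=not, Right pressure switch 2 failed=not → no input occurs → does not occur.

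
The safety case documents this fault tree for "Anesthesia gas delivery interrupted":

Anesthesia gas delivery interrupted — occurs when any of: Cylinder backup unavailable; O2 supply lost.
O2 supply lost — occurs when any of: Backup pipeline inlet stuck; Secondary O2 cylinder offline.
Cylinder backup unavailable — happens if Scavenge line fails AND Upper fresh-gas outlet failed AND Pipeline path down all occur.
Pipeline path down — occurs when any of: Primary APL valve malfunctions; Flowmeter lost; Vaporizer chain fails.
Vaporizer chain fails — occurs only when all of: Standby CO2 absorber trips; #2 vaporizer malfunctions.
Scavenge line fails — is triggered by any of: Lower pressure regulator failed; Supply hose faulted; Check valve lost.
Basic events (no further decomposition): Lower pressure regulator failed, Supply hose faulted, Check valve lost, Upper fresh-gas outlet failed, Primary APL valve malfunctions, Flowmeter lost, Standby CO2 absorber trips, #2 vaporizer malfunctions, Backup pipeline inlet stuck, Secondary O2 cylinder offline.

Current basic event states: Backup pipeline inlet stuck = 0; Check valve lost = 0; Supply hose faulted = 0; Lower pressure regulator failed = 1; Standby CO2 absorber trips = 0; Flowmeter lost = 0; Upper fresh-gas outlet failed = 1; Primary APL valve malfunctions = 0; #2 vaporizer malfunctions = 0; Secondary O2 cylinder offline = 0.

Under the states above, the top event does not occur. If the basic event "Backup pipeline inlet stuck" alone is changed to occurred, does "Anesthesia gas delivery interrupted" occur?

Counterfactual: set "Backup pipeline inlet stuck" to occurred.
Scavenge line fails [OR]: Lower pressure regulator failed=occurs, Supply hose faulted=not, Check valve lost=not → at least one input occurs → occurs.
Vaporizer chain fails [AND]: Standby CO2 absorber trips=not, #2 vaporizer malfunctions=not → not all inputs occur → does not occur.
Pipeline path down [OR]: Primary APL valve malfunctions=not, Flowmeter lost=not, Vaporizer chain fails=not → no input occurs → does not occur.
Cylinder backup unavailable [AND]: Scavenge line fails=occurs, Upper fresh-gas outlet failed=occurs, Pipeline path down=not → not all inputs occur → does not occur.
O2 supply lost [OR]: Backup pipeline inlet stuck=occurs, Secondary O2 cylinder offline=not → at least one input occurs → occurs.
Anesthesia gas delivery interrupted [OR]: Cylinder backup unavailable=not, O2 supply lost=occurs → at least one input occurs → occurs.

Yes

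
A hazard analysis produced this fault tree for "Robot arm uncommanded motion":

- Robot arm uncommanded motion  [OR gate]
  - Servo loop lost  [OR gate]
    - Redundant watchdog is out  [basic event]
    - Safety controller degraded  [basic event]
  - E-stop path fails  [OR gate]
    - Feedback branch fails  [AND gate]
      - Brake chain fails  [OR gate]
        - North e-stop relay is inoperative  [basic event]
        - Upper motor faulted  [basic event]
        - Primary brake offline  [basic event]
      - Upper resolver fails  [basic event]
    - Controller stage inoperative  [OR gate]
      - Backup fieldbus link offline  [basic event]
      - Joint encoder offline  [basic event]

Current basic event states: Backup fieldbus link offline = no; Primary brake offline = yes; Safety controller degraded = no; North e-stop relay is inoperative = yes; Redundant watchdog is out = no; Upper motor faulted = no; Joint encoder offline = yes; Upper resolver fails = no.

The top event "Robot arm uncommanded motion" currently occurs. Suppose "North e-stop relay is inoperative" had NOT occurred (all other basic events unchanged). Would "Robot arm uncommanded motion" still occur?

Counterfactual: set "North e-stop relay is inoperative" to not occurred.
Servo loop lost [OR]: Redundant watchdog is out=not, Safety controller degraded=not → no input occurs → does not occur.
Brake chain fails [OR]: North e-stop relay is inoperative=not, Upper motor faulted=not, Primary brake offline=occurs → at least one input occurs → occurs.
Feedback branch fails [AND]: Brake chain fails=occurs, Upper resolver fails=not → not all inputs occur → does not occur.
Controller stage inoperative [OR]: Backup fieldbus link offline=not, Joint encoder offline=occurs → at least one input occurs → occurs.
E-stop path fails [OR]: Feedback branch fails=not, Controller stage inoperative=occurs → at least one input occurs → occurs.
Robot arm uncommanded motion [OR]: Servo loop lost=not, E-stop path fails=occurs → at least one input occurs → occurs.

Yes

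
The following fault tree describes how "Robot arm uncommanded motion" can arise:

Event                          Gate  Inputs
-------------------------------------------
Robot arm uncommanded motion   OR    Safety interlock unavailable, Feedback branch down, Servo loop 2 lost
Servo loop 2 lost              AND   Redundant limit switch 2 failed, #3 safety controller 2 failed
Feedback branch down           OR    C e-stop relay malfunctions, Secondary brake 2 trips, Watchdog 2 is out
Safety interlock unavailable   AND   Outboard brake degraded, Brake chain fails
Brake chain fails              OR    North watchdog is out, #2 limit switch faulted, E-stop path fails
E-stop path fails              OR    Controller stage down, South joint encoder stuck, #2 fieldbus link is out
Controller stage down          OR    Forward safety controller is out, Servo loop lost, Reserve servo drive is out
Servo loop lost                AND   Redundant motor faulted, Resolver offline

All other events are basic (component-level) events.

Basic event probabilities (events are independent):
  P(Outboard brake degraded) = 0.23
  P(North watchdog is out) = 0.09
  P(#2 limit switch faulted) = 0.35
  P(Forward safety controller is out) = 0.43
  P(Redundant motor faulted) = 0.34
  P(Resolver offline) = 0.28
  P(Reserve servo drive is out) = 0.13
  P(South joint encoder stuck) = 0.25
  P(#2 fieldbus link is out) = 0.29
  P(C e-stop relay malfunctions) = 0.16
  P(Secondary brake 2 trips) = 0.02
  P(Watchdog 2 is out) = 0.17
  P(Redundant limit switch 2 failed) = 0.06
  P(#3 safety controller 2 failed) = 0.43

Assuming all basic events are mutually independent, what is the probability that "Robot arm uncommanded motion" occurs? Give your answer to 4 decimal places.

P(Servo loop lost) [AND] = 0.34 × 0.28 = 0.095200
P(Controller stage down) [OR] = 1 − (1−0.43) × (1−0.095200) × (1−0.13) = 0.551310
P(E-stop path fails) [OR] = 1 − (1−0.551310) × (1−0.25) × (1−0.29) = 0.761073
P(Brake chain fails) [OR] = 1 − (1−0.09) × (1−0.35) × (1−0.761073) = 0.858675
P(Safety interlock unavailable) [AND] = 0.23 × 0.858675 = 0.197495
P(Feedback branch down) [OR] = 1 − (1−0.16) × (1−0.02) × (1−0.17) = 0.316744
P(Servo loop 2 lost) [AND] = 0.06 × 0.43 = 0.025800
P(Robot arm uncommanded motion) [OR] = 1 − (1−0.197495) × (1−0.316744) × (1−0.025800) = 0.465830
Rounded to 4 decimal places: P(Robot arm uncommanded motion) ≈ 0.4658.

0.4658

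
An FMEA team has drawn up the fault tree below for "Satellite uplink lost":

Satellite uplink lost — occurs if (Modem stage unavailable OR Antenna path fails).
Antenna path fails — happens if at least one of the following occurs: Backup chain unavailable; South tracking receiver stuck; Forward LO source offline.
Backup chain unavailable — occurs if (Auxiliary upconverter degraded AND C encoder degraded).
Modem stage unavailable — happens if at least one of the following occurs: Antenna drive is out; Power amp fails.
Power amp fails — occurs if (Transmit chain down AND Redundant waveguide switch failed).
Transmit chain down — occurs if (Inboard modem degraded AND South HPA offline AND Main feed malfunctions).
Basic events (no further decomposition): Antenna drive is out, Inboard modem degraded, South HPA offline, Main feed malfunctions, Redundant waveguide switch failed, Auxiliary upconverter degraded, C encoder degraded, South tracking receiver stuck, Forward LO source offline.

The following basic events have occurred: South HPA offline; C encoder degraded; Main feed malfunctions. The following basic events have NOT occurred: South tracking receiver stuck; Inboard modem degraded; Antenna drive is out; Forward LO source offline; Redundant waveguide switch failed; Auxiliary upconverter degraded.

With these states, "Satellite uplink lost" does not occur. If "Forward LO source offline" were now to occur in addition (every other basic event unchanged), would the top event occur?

Yes

Counterfactual: set "Forward LO source offline" to occurred.
Transmit chain down [AND]: Inboard modem degraded=not, South HPA offline=occurs, Main feed malfunctions=occurs → not all inputs occur → does not occur.
Power amp fails [AND]: Transmit chain down=not, Redundant waveguide switch failed=not → not all inputs occur → does not occur.
Modem stage unavailable [OR]: Antenna drive is out=not, Power amp fails=not → no input occurs → does not occur.
Backup chain unavailable [AND]: Auxiliary upconverter degraded=not, C encoder degraded=occurs → not all inputs occur → does not occur.
Antenna path fails [OR]: Backup chain unavailable=not, South tracking receiver stuck=not, Forward LO source offline=occurs → at least one input occurs → occurs.
Satellite uplink lost [OR]: Modem stage unavailable=not, Antenna path fails=occurs → at least one input occurs → occurs.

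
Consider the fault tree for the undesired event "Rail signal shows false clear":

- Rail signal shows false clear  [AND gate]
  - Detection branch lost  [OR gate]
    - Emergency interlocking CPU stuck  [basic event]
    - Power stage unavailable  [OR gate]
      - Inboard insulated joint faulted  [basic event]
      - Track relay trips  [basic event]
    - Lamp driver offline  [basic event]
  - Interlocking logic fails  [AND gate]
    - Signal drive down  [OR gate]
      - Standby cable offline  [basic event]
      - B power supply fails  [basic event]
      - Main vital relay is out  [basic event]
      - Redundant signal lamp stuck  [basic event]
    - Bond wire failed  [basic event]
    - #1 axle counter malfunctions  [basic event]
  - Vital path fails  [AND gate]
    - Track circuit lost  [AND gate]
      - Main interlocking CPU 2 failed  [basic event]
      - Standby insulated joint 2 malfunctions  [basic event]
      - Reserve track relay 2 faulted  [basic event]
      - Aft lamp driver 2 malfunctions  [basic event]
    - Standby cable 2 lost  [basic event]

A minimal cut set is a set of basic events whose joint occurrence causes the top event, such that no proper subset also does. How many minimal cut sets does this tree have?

16

Power stage unavailable [OR]: union of children's cut sets → 2 cut set(s).
Detection branch lost [OR]: union of children's cut sets → 4 cut set(s).
Signal drive down [OR]: union of children's cut sets → 4 cut set(s).
Interlocking logic fails [AND]: one cut set from each child combined → 4 × 1 × 1 = 4 cut set(s).
Track circuit lost [AND]: one cut set from each child combined → 1 × 1 × 1 × 1 = 1 cut set(s).
Vital path fails [AND]: one cut set from each child combined → 1 × 1 = 1 cut set(s).
Rail signal shows false clear [AND]: one cut set from each child combined → 4 × 4 × 1 = 16 cut set(s).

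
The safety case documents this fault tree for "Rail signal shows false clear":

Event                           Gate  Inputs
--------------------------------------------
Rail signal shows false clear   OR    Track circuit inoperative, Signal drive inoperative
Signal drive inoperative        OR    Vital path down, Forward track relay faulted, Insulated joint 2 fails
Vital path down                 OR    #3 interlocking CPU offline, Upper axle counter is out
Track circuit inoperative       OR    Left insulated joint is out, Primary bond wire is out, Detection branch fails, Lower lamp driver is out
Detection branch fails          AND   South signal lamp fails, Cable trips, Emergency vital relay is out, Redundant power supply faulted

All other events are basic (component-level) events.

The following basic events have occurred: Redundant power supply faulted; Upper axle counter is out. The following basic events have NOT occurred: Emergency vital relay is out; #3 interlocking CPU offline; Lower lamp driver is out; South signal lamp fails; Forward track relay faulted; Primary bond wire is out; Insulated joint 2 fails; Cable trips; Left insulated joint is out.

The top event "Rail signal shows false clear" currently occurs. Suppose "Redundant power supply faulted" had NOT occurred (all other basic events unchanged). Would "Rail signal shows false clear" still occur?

Counterfactual: set "Redundant power supply faulted" to not occurred.
Detection branch fails [AND]: South signal lamp fails=not, Cable trips=not, Emergency vital relay is out=not, Redundant power supply faulted=not → not all inputs occur → does not occur.
Track circuit inoperative [OR]: Left insulated joint is out=not, Primary bond wire is out=not, Detection branch fails=not, Lower lamp driver is out=not → no input occurs → does not occur.
Vital path down [OR]: #3 interlocking CPU offline=not, Upper axle counter is out=occurs → at least one input occurs → occurs.
Signal drive inoperative [OR]: Vital path down=occurs, Forward track relay faulted=not, Insulated joint 2 fails=not → at least one input occurs → occurs.
Rail signal shows false clear [OR]: Track circuit inoperative=not, Signal drive inoperative=occurs → at least one input occurs → occurs.

Yes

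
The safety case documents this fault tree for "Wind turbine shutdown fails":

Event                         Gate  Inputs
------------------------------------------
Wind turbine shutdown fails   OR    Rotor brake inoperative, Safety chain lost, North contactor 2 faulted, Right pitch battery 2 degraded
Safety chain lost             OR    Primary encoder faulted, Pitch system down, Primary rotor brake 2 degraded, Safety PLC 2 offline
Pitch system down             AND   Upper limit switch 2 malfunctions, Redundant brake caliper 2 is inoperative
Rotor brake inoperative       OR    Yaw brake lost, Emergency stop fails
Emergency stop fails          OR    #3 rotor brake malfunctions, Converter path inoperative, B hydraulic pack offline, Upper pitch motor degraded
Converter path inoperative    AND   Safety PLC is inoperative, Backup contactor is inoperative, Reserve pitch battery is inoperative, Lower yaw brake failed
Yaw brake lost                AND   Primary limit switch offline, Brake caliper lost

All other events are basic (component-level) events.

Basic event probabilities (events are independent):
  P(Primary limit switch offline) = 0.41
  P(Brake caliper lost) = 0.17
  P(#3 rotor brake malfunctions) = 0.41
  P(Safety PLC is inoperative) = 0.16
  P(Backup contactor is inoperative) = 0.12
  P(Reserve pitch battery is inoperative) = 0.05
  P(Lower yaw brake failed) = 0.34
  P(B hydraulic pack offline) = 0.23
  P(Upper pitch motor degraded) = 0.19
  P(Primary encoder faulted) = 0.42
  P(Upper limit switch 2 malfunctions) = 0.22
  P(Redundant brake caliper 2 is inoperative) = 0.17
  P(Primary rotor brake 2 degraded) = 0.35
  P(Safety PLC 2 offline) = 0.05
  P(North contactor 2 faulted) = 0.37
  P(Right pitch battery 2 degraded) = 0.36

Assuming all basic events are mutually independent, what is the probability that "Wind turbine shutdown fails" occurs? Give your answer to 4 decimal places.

P(Yaw brake lost) [AND] = 0.41 × 0.17 = 0.069700
P(Converter path inoperative) [AND] = 0.16 × 0.12 × 0.05 × 0.34 = 0.000326
P(Emergency stop fails) [OR] = 1 − (1−0.41) × (1−0.000326) × (1−0.23) × (1−0.19) = 0.632137
P(Rotor brake inoperative) [OR] = 1 − (1−0.069700) × (1−0.632137) = 0.657777
P(Pitch system down) [AND] = 0.22 × 0.17 = 0.037400
P(Safety chain lost) [OR] = 1 − (1−0.42) × (1−0.037400) × (1−0.35) × (1−0.05) = 0.655245
P(Wind turbine shutdown fails) [OR] = 1 − (1−0.657777) × (1−0.655245) × (1−0.37) × (1−0.36) = 0.952429
Rounded to 4 decimal places: P(Wind turbine shutdown fails) ≈ 0.9524.

0.9524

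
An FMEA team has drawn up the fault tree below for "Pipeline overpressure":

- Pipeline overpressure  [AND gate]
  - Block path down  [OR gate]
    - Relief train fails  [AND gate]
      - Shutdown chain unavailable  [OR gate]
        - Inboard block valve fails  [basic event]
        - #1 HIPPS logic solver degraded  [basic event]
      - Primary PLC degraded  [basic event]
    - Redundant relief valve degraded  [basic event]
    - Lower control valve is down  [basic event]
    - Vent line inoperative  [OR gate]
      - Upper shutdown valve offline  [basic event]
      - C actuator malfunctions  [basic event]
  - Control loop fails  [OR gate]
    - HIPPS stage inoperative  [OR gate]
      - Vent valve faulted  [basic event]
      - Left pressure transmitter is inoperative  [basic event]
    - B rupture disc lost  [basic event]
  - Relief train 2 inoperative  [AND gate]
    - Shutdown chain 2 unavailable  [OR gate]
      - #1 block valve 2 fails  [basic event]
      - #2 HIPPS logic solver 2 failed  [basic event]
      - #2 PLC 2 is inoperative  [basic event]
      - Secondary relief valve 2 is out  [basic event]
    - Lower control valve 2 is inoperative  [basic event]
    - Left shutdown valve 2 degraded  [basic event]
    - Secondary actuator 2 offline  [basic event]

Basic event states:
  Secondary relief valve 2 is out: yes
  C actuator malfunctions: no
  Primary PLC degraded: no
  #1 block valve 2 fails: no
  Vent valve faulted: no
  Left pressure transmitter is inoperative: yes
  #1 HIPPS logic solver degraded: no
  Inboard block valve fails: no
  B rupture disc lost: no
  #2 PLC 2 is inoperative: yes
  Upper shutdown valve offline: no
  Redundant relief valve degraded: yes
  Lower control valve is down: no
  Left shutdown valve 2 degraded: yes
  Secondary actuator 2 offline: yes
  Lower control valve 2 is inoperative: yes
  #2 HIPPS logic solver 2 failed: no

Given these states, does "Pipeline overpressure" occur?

Yes

Shutdown chain unavailable [OR]: Inboard block valve fails=not, #1 HIPPS logic solver degraded=not → no input occurs → does not occur.
Relief train fails [AND]: Shutdown chain unavailable=not, Primary PLC degraded=not → not all inputs occur → does not occur.
Vent line inoperative [OR]: Upper shutdown valve offline=not, C actuator malfunctions=not → no input occurs → does not occur.
Block path down [OR]: Relief train fails=not, Redundant relief valve degraded=occurs, Lower control valve is down=not, Vent line inoperative=not → at least one input occurs → occurs.
HIPPS stage inoperative [OR]: Vent valve faulted=not, Left pressure transmitter is inoperative=occurs → at least one input occurs → occurs.
Control loop fails [OR]: HIPPS stage inoperative=occurs, B rupture disc lost=not → at least one input occurs → occurs.
Shutdown chain 2 unavailable [OR]: #1 block valve 2 fails=not, #2 HIPPS logic solver 2 failed=not, #2 PLC 2 is inoperative=occurs, Secondary relief valve 2 is out=occurs → at least one input occurs → occurs.
Relief train 2 inoperative [AND]: Shutdown chain 2 unavailable=occurs, Lower control valve 2 is inoperative=occurs, Left shutdown valve 2 degraded=occurs, Secondary actuator 2 offline=occurs → all inputs occur → occurs.
Pipeline overpressure [AND]: Block path down=occurs, Control loop fails=occurs, Relief train 2 inoperative=occurs → all inputs occur → occurs.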